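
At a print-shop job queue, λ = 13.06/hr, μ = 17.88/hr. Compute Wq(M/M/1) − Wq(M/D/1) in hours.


ρ = 13.06/17.88 = 0.7304
Wq(M/M/1) = ρ/(μ−λ) = 0.7304/4.82 = 0.15154 hr
Wq(M/D/1) = ρ/(2(μ−λ)) = 0.07577 hr
Savings = 0.15154 − 0.07577 = 0.07577 hr

Final: 0.07577 hr


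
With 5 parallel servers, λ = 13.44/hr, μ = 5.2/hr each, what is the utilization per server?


ρ = λ/(cμ) = 13.44/(5·5.2) = 13.44/26.00 = 0.5169

Final: 0.5169


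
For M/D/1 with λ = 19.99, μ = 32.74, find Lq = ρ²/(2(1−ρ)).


ρ = 19.99/32.74 = 0.6106
M/D/1: Lq = ρ²/(2(1−ρ)) = 0.3728/(2·0.3894) = 0.47864

Final: 0.47864


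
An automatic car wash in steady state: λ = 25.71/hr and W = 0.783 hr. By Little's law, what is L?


L = λW = 25.71·0.783 = 20.1309

Final: 20.1309


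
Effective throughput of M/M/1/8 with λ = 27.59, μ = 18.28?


ρ = 1.5093; P_K = (1−ρ)ρ^8/(1−ρ^9) = 0.345953
λ_eff = λ(1 − P_K) = 27.59·(1 − 0.345953) = 27.59·0.654047 = 18.0452 /hr

Final: 18.0452 /hr


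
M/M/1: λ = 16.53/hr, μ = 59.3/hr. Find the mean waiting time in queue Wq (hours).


ρ = 16.53/59.3 = 0.2788
Wq = ρ/(μ−λ) = 0.2788/(59.3 − 16.53) = 0.2788/42.77 = 0.006517 hr

Final: 0.006517 hr


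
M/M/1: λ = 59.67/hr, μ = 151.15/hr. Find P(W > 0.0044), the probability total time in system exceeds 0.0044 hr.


W ~ Exponential(μ−λ) for M/M/1.
μ − λ = 151.15 − 59.67 = 91.4800
P(W > t) = e^{−(μ−λ)t} = e^{−0.4025} = 0.668638

Final: 0.668638


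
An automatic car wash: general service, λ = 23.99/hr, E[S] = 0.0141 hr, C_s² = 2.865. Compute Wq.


ρ = λ·E[S] = 23.99·0.0141 = 0.3383
E[S²] = E[S]²(1+C_s²) = 0.0141²·(1+2.865) = 0.0007684
Wq = λ·E[S²]/(2(1−ρ)) = 23.99·0.0007684/(2·0.6617) = 0.01393 hr

Final: 0.01393 hr


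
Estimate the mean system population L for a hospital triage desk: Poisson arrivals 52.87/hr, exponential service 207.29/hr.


ρ = λ/μ = 52.87/207.29 = 0.2551
L = ρ/(1−ρ) = 0.2551/(1 − 0.2551) = 0.2551/0.7449 = 0.3424

Final: 0.3424


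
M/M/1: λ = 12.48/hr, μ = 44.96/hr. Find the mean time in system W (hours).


W = 1/(μ−λ) = 1/(44.96 − 12.48) = 1/32.48 = 0.03079 hr

Final: 0.03079 hr


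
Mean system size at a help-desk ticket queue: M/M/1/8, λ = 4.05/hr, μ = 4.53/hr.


ρ = 4.05/4.53 = 0.8940
L = ρ[1 − (K+1)ρ^K + Kρ^(K+1)] / [(1−ρ)(1−ρ^(K+1))]
Numerator: 0.8940·(1 − 9·0.408183 + 8·0.364932) = 0.219762
Denominator: (0.1060)·(0.635068) = 0.067292
L = 0.219762/0.067292 = 3.2658

Final: 3.2658


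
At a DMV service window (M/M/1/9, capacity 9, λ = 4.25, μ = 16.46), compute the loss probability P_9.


ρ = λ/μ = 4.25/16.46 = 0.2582
P_K = (1−ρ)ρ^K/(1−ρ^(K+1)) = (0.7418·0.000005101)/(1 − 0.000001317)
= 0.000003784/0.999999 = 0.000003784

Final: 0.000003784


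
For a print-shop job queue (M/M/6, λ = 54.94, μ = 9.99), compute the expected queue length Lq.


a = λ/μ = 5.4995; ρ = a/6 = 0.9166
P₀ = 0.001695
Lq = P₀·a^c·ρ / (c!·(1−ρ)²) = 0.001695·27665.53042·0.9166/(720·0.006958)
= 8.57853

Final: 8.57853


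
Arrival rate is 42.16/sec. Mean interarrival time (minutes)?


Mean interarrival time = 1/λ = 1/42.16 second = 0.02372 second
In minutes: 0.02372 × 0.0166667 = 0.0003953 min

Final: 0.0003953 min


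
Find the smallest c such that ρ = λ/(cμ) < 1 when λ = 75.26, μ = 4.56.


Stability requires cμ > λ ⇔ c > λ/μ.
λ/μ = 75.26/4.56 = 16.5044
Minimum integer c = ⌊16.5044⌋ + 1 = 17
Check: 17·4.56 = 77.52 > 75.26, while 16·4.56 = 72.96 ≤ 75.26

Final: 17 servers


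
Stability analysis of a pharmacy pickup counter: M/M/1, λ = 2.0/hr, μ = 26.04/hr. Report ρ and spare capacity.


Total capacity cμ = 1·26.04 = 26.04/hr
ρ = λ/(cμ) = 2.0/26.04 = 0.07680
Stable ⇔ ρ < 1: YES
Spare capacity = cμ − λ = 26.04 − 2.0 = 24.04/hr

Final: ρ = 0.07680; stable; margin = 24.04/hr


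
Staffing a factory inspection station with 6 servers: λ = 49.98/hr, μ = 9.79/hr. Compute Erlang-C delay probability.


a = λ/μ = 5.1052; ρ = a/6 = 0.8509
P₀ = 0.003797 (from M/M/c formula)
C(c,a) = [a^c/(c!(1−ρ))]·P₀ = [17704.40598/(720·0.1491)]·0.003797
= 164.88407·0.003797 = 0.625983

Final: 0.625983


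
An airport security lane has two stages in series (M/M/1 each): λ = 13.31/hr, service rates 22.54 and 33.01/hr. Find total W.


Each node sees arrival rate λ = 13.31/hr (tandem ⇒ throughput preserved).
W₁ = 1/(μ₁−λ) = 1/(22.54−13.31) = 0.10834 hr
W₂ = 1/(μ₂−λ) = 1/(33.01−13.31) = 0.05076 hr
W_total = W₁ + W₂ = 0.10834 + 0.05076 = 0.15910 hr

Final: 0.15910 hr


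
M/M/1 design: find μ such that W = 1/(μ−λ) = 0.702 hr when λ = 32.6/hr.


W = 1/(μ−λ) ⇒ μ − λ = 1/W = 1/0.702 = 1.4245
μ = λ + 1/W = 32.6 + 1.4245 = 34.0245 per hr

Final: 34.0245 /hr


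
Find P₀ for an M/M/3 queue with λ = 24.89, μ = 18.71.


a = λ/μ = 24.89/18.71 = 1.3303; ρ = a/c = 0.4434
Σ_{k=0}^{2} a^k/k! (terms k=0..2) = 1.00000 + 1.33030 + 0.88486 = 3.21516
Tail: a^3/(3!(1−ρ)) = 2.35425/(6·0.5566) = 0.70500
P₀ = 1/(3.21516 + 0.70500) = 1/3.92015 = 0.255092

Final: 0.255092


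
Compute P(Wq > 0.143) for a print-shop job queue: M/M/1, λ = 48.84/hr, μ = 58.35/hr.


ρ = 48.84/58.35 = 0.8370
P(Wq > t) = ρ·e^{−(μ−λ)t} = 0.8370·e^{−1.3599}
= 0.8370·0.256679 = 0.214845

Final: 0.214845


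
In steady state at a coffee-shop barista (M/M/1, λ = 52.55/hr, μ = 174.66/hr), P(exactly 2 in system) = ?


ρ = 52.55/174.66 = 0.3009
P_n = (1−ρ)·ρ^n = (1 − 0.3009)·0.3009^2 = 0.6991·0.090523 = 0.063287

Final: 0.063287


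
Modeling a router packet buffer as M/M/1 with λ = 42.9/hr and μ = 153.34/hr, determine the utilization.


ρ = λ/μ = 42.9/153.34 = 0.2798

Final: 0.2798


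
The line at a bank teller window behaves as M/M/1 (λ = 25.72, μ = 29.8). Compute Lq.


ρ = 25.72/29.8 = 0.8631
Lq = ρ²/(1−ρ) = 0.7449/0.1369 = 5.4408

Final: 5.4408


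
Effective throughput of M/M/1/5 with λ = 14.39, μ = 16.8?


ρ = 0.8565; P_K = (1−ρ)ρ^5/(1−ρ^6) = 0.109308
λ_eff = λ(1 − P_K) = 14.39·(1 − 0.109308) = 14.39·0.890692 = 12.8171 /hr

Final: 12.8171 /hr


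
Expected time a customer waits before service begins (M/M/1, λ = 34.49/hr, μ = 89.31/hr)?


ρ = 34.49/89.31 = 0.3862
Wq = ρ/(μ−λ) = 0.3862/(89.31 − 34.49) = 0.3862/54.82 = 0.007045 hr

Final: 0.007045 hr


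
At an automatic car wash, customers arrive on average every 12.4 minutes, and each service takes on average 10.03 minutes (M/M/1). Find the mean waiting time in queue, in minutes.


λ = 60/12.4 = 4.8387 /hr
μ = 60/10.03 = 5.9821 /hr
ρ = λ/μ = 4.8387/5.9821 = 0.8089
Wq = ρ/(μ−λ) = 0.8089/(5.9821−4.8387) = 0.70746 hr
In minutes: 0.70746·60 = 42.448 min

Final: 42.448 min


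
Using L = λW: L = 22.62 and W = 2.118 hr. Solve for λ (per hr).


λ = L/W = 22.62/2.118 = 10.6799 /hr

Final: 10.6799 /hr


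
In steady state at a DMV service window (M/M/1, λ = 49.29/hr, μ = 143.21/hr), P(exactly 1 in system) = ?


ρ = 49.29/143.21 = 0.3442
P_n = (1−ρ)·ρ^n = (1 − 0.3442)·0.3442^1 = 0.6558·0.344180 = 0.225720

Final: 0.225720


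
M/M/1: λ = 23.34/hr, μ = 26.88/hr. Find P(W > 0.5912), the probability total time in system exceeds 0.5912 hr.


W ~ Exponential(μ−λ) for M/M/1.
μ − λ = 26.88 − 23.34 = 3.5400
P(W > t) = e^{−(μ−λ)t} = e^{−2.0928} = 0.123335

Final: 0.123335


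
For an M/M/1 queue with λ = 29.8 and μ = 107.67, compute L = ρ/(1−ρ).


ρ = λ/μ = 29.8/107.67 = 0.2768
L = ρ/(1−ρ) = 0.2768/(1 − 0.2768) = 0.2768/0.7232 = 0.3827

Final: 0.3827


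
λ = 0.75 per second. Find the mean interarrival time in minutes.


Mean interarrival time = 1/λ = 1/0.75 second = 1.33333 second
In minutes: 1.33333 × 0.0166667 = 0.02222 min

Final: 0.02222 min


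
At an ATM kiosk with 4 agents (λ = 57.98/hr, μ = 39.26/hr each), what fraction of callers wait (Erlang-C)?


a = λ/μ = 1.4768; ρ = a/4 = 0.3692
P₀ = 0.226329 (from M/M/c formula)
C(c,a) = [a^c/(c!(1−ρ))]·P₀ = [4.75676/(24·0.6308)]·0.226329
= 0.31420·0.226329 = 0.071114

Final: 0.071114


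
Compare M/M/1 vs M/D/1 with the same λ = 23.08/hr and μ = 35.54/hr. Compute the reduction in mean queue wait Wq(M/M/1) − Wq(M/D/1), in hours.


ρ = 23.08/35.54 = 0.6494
Wq(M/M/1) = ρ/(μ−λ) = 0.6494/12.46 = 0.05212 hr
Wq(M/D/1) = ρ/(2(μ−λ)) = 0.02606 hr
Savings = 0.05212 − 0.02606 = 0.02606 hr

Final: 0.02606 hr


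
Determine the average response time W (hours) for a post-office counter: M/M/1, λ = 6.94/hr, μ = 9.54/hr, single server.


W = 1/(μ−λ) = 1/(9.54 − 6.94) = 1/2.60 = 0.3846 hr

Final: 0.3846 hr


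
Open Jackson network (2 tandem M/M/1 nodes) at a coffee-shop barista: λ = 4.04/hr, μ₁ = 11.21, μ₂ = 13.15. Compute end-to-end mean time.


Each node sees arrival rate λ = 4.04/hr (tandem ⇒ throughput preserved).
W₁ = 1/(μ₁−λ) = 1/(11.21−4.04) = 0.13947 hr
W₂ = 1/(μ₂−λ) = 1/(13.15−4.04) = 0.10977 hr
W_total = W₁ + W₂ = 0.13947 + 0.10977 = 0.24924 hr

Final: 0.24924 hr


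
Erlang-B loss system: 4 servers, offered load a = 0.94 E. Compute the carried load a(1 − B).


B(4,0.94) = 0.012744 (Erlang-B)
Carried load = a(1 − B) = 0.94·(1 − 0.012744) = 0.94·0.987256 = 0.9280 E

Final: 0.9280 Erlangs


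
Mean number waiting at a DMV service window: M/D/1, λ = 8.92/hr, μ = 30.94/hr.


ρ = 8.92/30.94 = 0.2883
M/D/1: Lq = ρ²/(2(1−ρ)) = 0.08312/(2·0.7117) = 0.05839

Final: 0.05839


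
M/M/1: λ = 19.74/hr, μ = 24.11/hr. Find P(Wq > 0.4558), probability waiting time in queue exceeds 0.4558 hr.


ρ = 19.74/24.11 = 0.8187
P(Wq > t) = ρ·e^{−(μ−λ)t} = 0.8187·e^{−1.9918}
= 0.8187·0.136443 = 0.111713

Final: 0.111713


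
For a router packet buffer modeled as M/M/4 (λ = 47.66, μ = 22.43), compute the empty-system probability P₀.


a = λ/μ = 47.66/22.43 = 2.1248; ρ = a/c = 0.5312
Σ_{k=0}^{3} a^k/k! (terms k=0..3) = 1.00000 + 2.12483 + 2.25746 + 1.59891 = 6.98120
Tail: a^4/(4!(1−ρ)) = 20.38445/(24·0.4688) = 1.81179
P₀ = 1/(6.98120 + 1.81179) = 1/8.79299 = 0.113727

Final: 0.113727


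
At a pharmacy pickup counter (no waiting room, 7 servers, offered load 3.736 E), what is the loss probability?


B(c,a) = (a^c/c!) / Σ_{k=0}^{c} a^k/k!
a^7/7! = 2.015661
Σ terms (k=0..7): 1.00000 + 3.73600 + 6.97885 + 8.69099 + 8.11739 + 6.06531 + 3.77667 + 2.01566 = 40.380866
B = 2.015661/40.380866 = 0.049916

Final: 0.049916


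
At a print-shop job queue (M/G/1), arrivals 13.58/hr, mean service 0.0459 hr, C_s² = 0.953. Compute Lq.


ρ = λ·E[S] = 13.58·0.0459 = 0.6233
Lq = ρ²(1+C_s²)/(2(1−ρ)) = 0.3885·(1+0.953)/(2·0.3767)
= 0.3885·1.9530/0.7534 = 1.00723

Final: 1.00723


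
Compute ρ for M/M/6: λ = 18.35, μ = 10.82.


ρ = λ/(cμ) = 18.35/(6·10.82) = 18.35/64.92 = 0.2827

Final: 0.2827


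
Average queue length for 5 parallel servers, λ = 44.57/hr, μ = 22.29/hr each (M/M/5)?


a = λ/μ = 1.9996; ρ = a/5 = 0.3999
P₀ = 0.134390
Lq = P₀·a^c·ρ / (c!·(1−ρ)²) = 0.134390·31.96413·0.3999/(120·0.36011)
= 0.03975

Final: 0.03975


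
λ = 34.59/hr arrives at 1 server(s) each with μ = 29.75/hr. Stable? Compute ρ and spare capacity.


Total capacity cμ = 1·29.75 = 29.75/hr
ρ = λ/(cμ) = 34.59/29.75 = 1.1627
Stable ⇔ ρ < 1: NO
Spare capacity = cμ − λ = 29.75 − 34.59 = -4.84/hr

Final: ρ = 1.1627; unstable; margin = -4.84/hr


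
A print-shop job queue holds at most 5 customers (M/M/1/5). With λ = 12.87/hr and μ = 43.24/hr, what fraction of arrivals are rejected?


ρ = λ/μ = 12.87/43.24 = 0.2976
P_K = (1−ρ)ρ^K/(1−ρ^(K+1)) = (0.7024·0.002336)/(1 − 0.0006953)
= 0.001641/0.999305 = 0.001642

Final: 0.001642


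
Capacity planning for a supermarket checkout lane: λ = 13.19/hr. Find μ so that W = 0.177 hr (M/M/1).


W = 1/(μ−λ) ⇒ μ − λ = 1/W = 1/0.177 = 5.6497
μ = λ + 1/W = 13.19 + 5.6497 = 18.8397 per hr

Final: 18.8397 /hr


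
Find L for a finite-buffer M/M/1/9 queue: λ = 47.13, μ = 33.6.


ρ = 47.13/33.6 = 1.4027
L = ρ[1 − (K+1)ρ^K + Kρ^(K+1)] / [(1−ρ)(1−ρ^(K+1))]
Numerator: 1.4027·(1 − 10·21.019552 + 9·29.483676) = 78.771002
Denominator: (-0.4027)·(-28.483676) = 11.469766
L = 78.771002/11.469766 = 6.8677

Final: 6.8677


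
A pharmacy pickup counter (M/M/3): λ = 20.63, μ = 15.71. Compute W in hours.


a = 1.3132; ρ = 0.4377; P₀ = 0.259969
Lq = P₀·a^c·ρ/(c!(1−ρ)²) = 0.13584
Wq = Lq/λ = 0.13584/20.63 = 0.006585 hr
W = Wq + 1/μ = 0.006585 + 0.06365 = 0.07024 hr

Final: 0.07024 hr


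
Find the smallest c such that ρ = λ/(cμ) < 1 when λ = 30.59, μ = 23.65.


Stability requires cμ > λ ⇔ c > λ/μ.
λ/μ = 30.59/23.65 = 1.2934
Minimum integer c = ⌊1.2934⌋ + 1 = 2
Check: 2·23.65 = 47.30 > 30.59, while 1·23.65 = 23.65 ≤ 30.59

Final: 2 servers


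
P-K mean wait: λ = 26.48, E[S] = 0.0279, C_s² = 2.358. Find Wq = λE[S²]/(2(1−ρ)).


ρ = λ·E[S] = 26.48·0.0279 = 0.7388
E[S²] = E[S]²(1+C_s²) = 0.0279²·(1+2.358) = 0.002614
Wq = λ·E[S²]/(2(1−ρ)) = 26.48·0.002614/(2·0.2612) = 0.13249 hr

Final: 0.13249 hr


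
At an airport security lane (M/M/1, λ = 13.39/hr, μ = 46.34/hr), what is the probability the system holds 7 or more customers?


ρ = 13.39/46.34 = 0.2890
P(N ≥ n) = ρ^n = 0.2890^7 = 0.0001682

Final: 0.0001682


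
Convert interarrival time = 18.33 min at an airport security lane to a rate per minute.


λ = 1/(interarrival time) in consistent units.
1 minute = 1 min, so λ = 1/18.33 = 0.05456 per minute

Final: 0.05456 /min


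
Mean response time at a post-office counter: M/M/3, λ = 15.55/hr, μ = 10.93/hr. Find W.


a = 1.4227; ρ = 0.4742; P₀ = 0.230016
Lq = P₀·a^c·ρ/(c!(1−ρ)²) = 0.18938
Wq = Lq/λ = 0.18938/15.55 = 0.01218 hr
W = Wq + 1/μ = 0.01218 + 0.09149 = 0.10367 hr

Final: 0.10367 hr


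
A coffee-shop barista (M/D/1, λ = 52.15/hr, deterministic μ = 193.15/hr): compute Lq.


ρ = 52.15/193.15 = 0.2700
M/D/1: Lq = ρ²/(2(1−ρ)) = 0.07290/(2·0.7300) = 0.04993

Final: 0.04993


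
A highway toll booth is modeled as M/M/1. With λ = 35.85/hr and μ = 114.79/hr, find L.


ρ = λ/μ = 35.85/114.79 = 0.3123
L = ρ/(1−ρ) = 0.3123/(1 − 0.3123) = 0.3123/0.6877 = 0.4541

Final: 0.4541


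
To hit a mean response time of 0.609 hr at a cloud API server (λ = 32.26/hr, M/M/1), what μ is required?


W = 1/(μ−λ) ⇒ μ − λ = 1/W = 1/0.609 = 1.6420
μ = λ + 1/W = 32.26 + 1.6420 = 33.9020 per hr

Final: 33.9020 /hr


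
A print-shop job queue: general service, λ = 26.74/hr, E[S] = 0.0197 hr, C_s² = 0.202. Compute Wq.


ρ = λ·E[S] = 26.74·0.0197 = 0.5268
E[S²] = E[S]²(1+C_s²) = 0.0197²·(1+0.202) = 0.0004665
Wq = λ·E[S²]/(2(1−ρ)) = 26.74·0.0004665/(2·0.4732) = 0.01318 hr

Final: 0.01318 hr


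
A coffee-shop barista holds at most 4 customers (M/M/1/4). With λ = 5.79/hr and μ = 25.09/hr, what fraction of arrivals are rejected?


ρ = λ/μ = 5.79/25.09 = 0.2308
P_K = (1−ρ)ρ^K/(1−ρ^(K+1)) = (0.7692·0.002836)/(1 − 0.0006545)
= 0.002182/0.999346 = 0.002183

Final: 0.002183


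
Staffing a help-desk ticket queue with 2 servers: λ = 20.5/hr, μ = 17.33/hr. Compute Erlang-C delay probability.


a = λ/μ = 1.1829; ρ = a/2 = 0.5915
P₀ = 0.256708 (from M/M/c formula)
C(c,a) = [a^c/(c!(1−ρ))]·P₀ = [1.39930/(2·0.4085)]·0.256708
= 1.71256·0.256708 = 0.439628

Final: 0.439628


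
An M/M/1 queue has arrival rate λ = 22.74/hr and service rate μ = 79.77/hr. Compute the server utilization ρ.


ρ = λ/μ = 22.74/79.77 = 0.2851

Final: 0.2851


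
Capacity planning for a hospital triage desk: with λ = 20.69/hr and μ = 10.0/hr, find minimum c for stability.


Stability requires cμ > λ ⇔ c > λ/μ.
λ/μ = 20.69/10.0 = 2.0690
Minimum integer c = ⌊2.0690⌋ + 1 = 3
Check: 3·10.0 = 30.00 > 20.69, while 2·10.0 = 20.00 ≤ 20.69

Final: 3 servers


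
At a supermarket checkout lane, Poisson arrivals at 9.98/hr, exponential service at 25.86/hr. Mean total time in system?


W = 1/(μ−λ) = 1/(25.86 − 9.98) = 1/15.88 = 0.06297 hr

Final: 0.06297 hr


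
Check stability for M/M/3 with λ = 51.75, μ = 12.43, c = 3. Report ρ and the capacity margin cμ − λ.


Total capacity cμ = 3·12.43 = 37.29/hr
ρ = λ/(cμ) = 51.75/37.29 = 1.3878
Stable ⇔ ρ < 1: NO
Spare capacity = cμ − λ = 37.29 − 51.75 = -14.46/hr

Final: ρ = 1.3878; unstable; margin = -14.46/hr


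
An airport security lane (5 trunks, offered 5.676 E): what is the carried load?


B(5,5.676) = 0.337178 (Erlang-B)
Carried load = a(1 − B) = 5.676·(1 − 0.337178) = 5.676·0.662822 = 3.7622 E

Final: 3.7622 Erlangs


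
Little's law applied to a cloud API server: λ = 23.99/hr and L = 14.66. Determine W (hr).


W = L/λ = 14.66/23.99 = 0.6111 hr

Final: 0.6111 hr


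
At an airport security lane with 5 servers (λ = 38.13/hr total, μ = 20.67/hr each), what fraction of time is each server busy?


ρ = λ/(cμ) = 38.13/(5·20.67) = 38.13/103.35 = 0.3689

Final: 0.3689


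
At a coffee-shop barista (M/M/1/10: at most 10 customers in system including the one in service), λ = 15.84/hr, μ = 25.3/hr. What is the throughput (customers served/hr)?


ρ = 0.6261; P_K = (1−ρ)ρ^10/(1−ρ^11) = 0.003480
λ_eff = λ(1 − P_K) = 15.84·(1 − 0.003480) = 15.84·0.996520 = 15.7849 /hr

Final: 15.7849 /hr


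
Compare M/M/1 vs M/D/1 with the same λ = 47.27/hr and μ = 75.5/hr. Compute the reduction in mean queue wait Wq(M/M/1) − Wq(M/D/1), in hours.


ρ = 47.27/75.5 = 0.6261
Wq(M/M/1) = ρ/(μ−λ) = 0.6261/28.23 = 0.02218 hr
Wq(M/D/1) = ρ/(2(μ−λ)) = 0.01109 hr
Savings = 0.02218 − 0.01109 = 0.01109 hr

Final: 0.01109 hr


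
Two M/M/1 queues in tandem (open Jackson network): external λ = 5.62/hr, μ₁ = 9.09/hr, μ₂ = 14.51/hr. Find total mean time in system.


Each node sees arrival rate λ = 5.62/hr (tandem ⇒ throughput preserved).
W₁ = 1/(μ₁−λ) = 1/(9.09−5.62) = 0.28818 hr
W₂ = 1/(μ₂−λ) = 1/(14.51−5.62) = 0.11249 hr
W_total = W₁ + W₂ = 0.28818 + 0.11249 = 0.40067 hr

Final: 0.40067 hr


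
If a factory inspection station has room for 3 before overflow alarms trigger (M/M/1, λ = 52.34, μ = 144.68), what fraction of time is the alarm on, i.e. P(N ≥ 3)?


ρ = 52.34/144.68 = 0.3618
P(N ≥ n) = ρ^n = 0.3618^3 = 0.047345

Final: 0.047345


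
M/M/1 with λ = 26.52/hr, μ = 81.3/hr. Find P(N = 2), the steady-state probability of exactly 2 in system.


ρ = 26.52/81.3 = 0.3262
P_n = (1−ρ)·ρ^n = (1 − 0.3262)·0.3262^2 = 0.6738·0.106406 = 0.071696

Final: 0.071696


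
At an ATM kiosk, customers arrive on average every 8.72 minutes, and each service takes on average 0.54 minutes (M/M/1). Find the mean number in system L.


λ = 60/8.72 = 6.8807 /hr
μ = 60/0.54 = 111.1111 /hr
ρ = λ/μ = 6.8807/111.1111 = 0.06193
L = ρ/(1−ρ) = 0.06193/0.9381 = 0.06601

Final: 0.06601


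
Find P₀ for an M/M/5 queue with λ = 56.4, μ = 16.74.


a = λ/μ = 56.4/16.74 = 3.3692; ρ = a/c = 0.6738
Σ_{k=0}^{4} a^k/k! (terms k=0..4) = 1.00000 + 3.36918 + 5.67567 + 6.37411 + 5.36888 = 21.78784
Tail: a^5/(5!(1−ρ)) = 434.12845/(120·0.3262) = 11.09174
P₀ = 1/(21.78784 + 11.09174) = 1/32.87958 = 0.030414

Final: 0.030414


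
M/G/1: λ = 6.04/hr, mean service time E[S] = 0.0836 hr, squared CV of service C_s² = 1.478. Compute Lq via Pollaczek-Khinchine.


ρ = λ·E[S] = 6.04·0.0836 = 0.5049
Lq = ρ²(1+C_s²)/(2(1−ρ)) = 0.2550·(1+1.478)/(2·0.4951)
= 0.2550·2.4780/0.9901 = 0.63812

Final: 0.63812


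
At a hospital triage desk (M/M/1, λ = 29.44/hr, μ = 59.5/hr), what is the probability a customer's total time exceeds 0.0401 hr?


W ~ Exponential(μ−λ) for M/M/1.
μ − λ = 59.5 − 29.44 = 30.0600
P(W > t) = e^{−(μ−λ)t} = e^{−1.2054} = 0.299570

Final: 0.299570


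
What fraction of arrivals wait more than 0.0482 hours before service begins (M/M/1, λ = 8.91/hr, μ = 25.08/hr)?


ρ = 8.91/25.08 = 0.3553
P(Wq > t) = ρ·e^{−(μ−λ)t} = 0.3553·e^{−0.7794}
= 0.3553·0.458684 = 0.162953

Final: 0.162953


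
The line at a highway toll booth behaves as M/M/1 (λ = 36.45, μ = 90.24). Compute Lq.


ρ = 36.45/90.24 = 0.4039
Lq = ρ²/(1−ρ) = 0.1632/0.5961 = 0.2737

Final: 0.2737


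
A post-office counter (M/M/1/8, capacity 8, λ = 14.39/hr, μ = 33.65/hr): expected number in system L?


ρ = 14.39/33.65 = 0.4276
L = ρ[1 − (K+1)ρ^K + Kρ^(K+1)] / [(1−ρ)(1−ρ^(K+1))]
Numerator: 0.4276·(1 − 9·0.001118 + 8·0.0004783) = 0.424969
Denominator: (0.5724)·(0.999522) = 0.572089
L = 0.424969/0.572089 = 0.7428

Final: 0.7428


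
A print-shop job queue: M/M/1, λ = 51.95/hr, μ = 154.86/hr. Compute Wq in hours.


ρ = 51.95/154.86 = 0.3355
Wq = ρ/(μ−λ) = 0.3355/(154.86 − 51.95) = 0.3355/102.91 = 0.003260 hr

Final: 0.003260 hr


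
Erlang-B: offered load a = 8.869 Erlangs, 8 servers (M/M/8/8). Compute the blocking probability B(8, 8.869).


B(c,a) = (a^c/c!) / Σ_{k=0}^{c} a^k/k!
a^8/8! = 949.460094
Σ terms (k=0..8): 1.00000 + 8.86900 + 39.32958 + 116.27135 + 257.80265 + 457.29034 + 675.95134 + 856.43035 + 949.46009 = 3362.404702
B = 949.460094/3362.404702 = 0.282375

Final: 0.282375


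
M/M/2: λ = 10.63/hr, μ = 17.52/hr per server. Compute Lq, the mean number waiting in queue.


a = λ/μ = 0.6067; ρ = a/2 = 0.3034
P₀ = 0.534487
Lq = P₀·a^c·ρ / (c!·(1−ρ)²) = 0.534487·0.36813·0.3034/(2·0.48530)
= 0.06150

Final: 0.06150


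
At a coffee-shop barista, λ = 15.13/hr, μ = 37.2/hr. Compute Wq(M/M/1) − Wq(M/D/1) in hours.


ρ = 15.13/37.2 = 0.4067
Wq(M/M/1) = ρ/(μ−λ) = 0.4067/22.07 = 0.01843 hr
Wq(M/D/1) = ρ/(2(μ−λ)) = 0.009214 hr
Savings = 0.01843 − 0.009214 = 0.009214 hr

Final: 0.009214 hr


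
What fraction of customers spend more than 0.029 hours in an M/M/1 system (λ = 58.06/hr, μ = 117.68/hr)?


W ~ Exponential(μ−λ) for M/M/1.
μ − λ = 117.68 − 58.06 = 59.6200
P(W > t) = e^{−(μ−λ)t} = e^{−1.7290} = 0.177465

Final: 0.177465


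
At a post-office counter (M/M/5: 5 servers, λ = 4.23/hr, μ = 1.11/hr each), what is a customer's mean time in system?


a = 3.8108; ρ = 0.7622; P₀ = 0.017170
Lq = P₀·a^c·ρ/(c!(1−ρ)²) = 1.54936
Wq = Lq/λ = 1.54936/4.23 = 0.36628 hr
W = Wq + 1/μ = 0.36628 + 0.90090 = 1.26718 hr

Final: 1.26718 hr


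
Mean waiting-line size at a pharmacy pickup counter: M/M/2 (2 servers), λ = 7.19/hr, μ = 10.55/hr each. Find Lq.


a = λ/μ = 0.6815; ρ = a/2 = 0.3408
P₀ = 0.491693
Lq = P₀·a^c·ρ / (c!·(1−ρ)²) = 0.491693·0.46446·0.3408/(2·0.43460)
= 0.08953

Final: 0.08953


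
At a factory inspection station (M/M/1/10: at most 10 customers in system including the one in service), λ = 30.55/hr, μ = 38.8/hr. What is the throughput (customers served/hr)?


ρ = 0.7874; P_K = (1−ρ)ρ^10/(1−ρ^11) = 0.020985
λ_eff = λ(1 − P_K) = 30.55·(1 − 0.020985) = 30.55·0.979015 = 29.9089 /hr

Final: 29.9089 /hr


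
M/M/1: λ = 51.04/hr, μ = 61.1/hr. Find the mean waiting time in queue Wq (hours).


ρ = 51.04/61.1 = 0.8354
Wq = ρ/(μ−λ) = 0.8354/(61.1 − 51.04) = 0.8354/10.06 = 0.08304 hr

Final: 0.08304 hr


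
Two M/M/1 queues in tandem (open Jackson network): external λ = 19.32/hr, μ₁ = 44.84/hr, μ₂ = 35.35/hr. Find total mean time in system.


Each node sees arrival rate λ = 19.32/hr (tandem ⇒ throughput preserved).
W₁ = 1/(μ₁−λ) = 1/(44.84−19.32) = 0.03918 hr
W₂ = 1/(μ₂−λ) = 1/(35.35−19.32) = 0.06238 hr
W_total = W₁ + W₂ = 0.03918 + 0.06238 = 0.10157 hr

Final: 0.10157 hr


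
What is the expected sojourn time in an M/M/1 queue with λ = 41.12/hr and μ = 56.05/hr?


W = 1/(μ−λ) = 1/(56.05 − 41.12) = 1/14.93 = 0.06698 hr

Final: 0.06698 hr


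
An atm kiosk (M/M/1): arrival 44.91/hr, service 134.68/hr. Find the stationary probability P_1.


ρ = 44.91/134.68 = 0.3335
P_n = (1−ρ)·ρ^n = (1 − 0.3335)·0.3335^1 = 0.6665·0.333457 = 0.222263

Final: 0.222263


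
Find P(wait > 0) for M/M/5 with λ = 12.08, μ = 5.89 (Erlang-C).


a = λ/μ = 2.0509; ρ = a/5 = 0.4102
P₀ = 0.127521 (from M/M/c formula)
C(c,a) = [a^c/(c!(1−ρ))]·P₀ = [36.28760/(120·0.5898)]·0.127521
= 0.51270·0.127521 = 0.065380

Final: 0.065380


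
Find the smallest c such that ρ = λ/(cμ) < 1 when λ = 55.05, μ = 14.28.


Stability requires cμ > λ ⇔ c > λ/μ.
λ/μ = 55.05/14.28 = 3.8550
Minimum integer c = ⌊3.8550⌋ + 1 = 4
Check: 4·14.28 = 57.12 > 55.05, while 3·14.28 = 42.84 ≤ 55.05

Final: 4 servers


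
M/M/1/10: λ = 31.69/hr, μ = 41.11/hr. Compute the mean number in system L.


ρ = 31.69/41.11 = 0.7709
L = ρ[1 − (K+1)ρ^K + Kρ^(K+1)] / [(1−ρ)(1−ρ^(K+1))]
Numerator: 0.7709·(1 − 11·0.074088 + 10·0.057111) = 0.582882
Denominator: (0.2291)·(0.942889) = 0.216055
L = 0.582882/0.216055 = 2.6978

Final: 2.6978


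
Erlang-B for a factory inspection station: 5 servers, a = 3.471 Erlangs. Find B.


B(c,a) = (a^c/c!) / Σ_{k=0}^{c} a^k/k!
a^5/5! = 4.198477
Σ terms (k=0..5): 1.00000 + 3.47100 + 6.02392 + 6.96968 + 6.04794 + 4.19848 = 27.711010
B = 4.198477/27.711010 = 0.151509

Final: 0.151509


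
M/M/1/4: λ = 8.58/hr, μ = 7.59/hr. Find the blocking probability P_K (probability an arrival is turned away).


ρ = λ/μ = 8.58/7.59 = 1.1304
P_K = (1−ρ)ρ^K/(1−ρ^(K+1)) = (-0.1304·1.632984)/(1 − 1.845982)
= -0.212998/-0.845982 = 0.251776

Final: 0.251776


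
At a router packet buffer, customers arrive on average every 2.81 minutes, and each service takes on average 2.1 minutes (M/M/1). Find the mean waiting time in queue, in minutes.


λ = 60/2.81 = 21.3523 /hr
μ = 60/2.1 = 28.5714 /hr
ρ = λ/μ = 21.3523/28.5714 = 0.7473
Wq = ρ/(μ−λ) = 0.7473/(28.5714−21.3523) = 0.10352 hr
In minutes: 0.10352·60 = 6.211 min

Final: 6.211 min


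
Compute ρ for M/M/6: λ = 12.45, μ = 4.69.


ρ = λ/(cμ) = 12.45/(6·4.69) = 12.45/28.14 = 0.4424

Final: 0.4424


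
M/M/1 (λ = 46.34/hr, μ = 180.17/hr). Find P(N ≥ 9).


ρ = 46.34/180.17 = 0.2572
P(N ≥ n) = ρ^n = 0.2572^9 = 0.000004926

Final: 0.000004926


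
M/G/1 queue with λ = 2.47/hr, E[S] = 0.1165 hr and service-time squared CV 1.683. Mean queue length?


ρ = λ·E[S] = 2.47·0.1165 = 0.2878
Lq = ρ²(1+C_s²)/(2(1−ρ)) = 0.08280·(1+1.683)/(2·0.7122)
= 0.08280·2.6830/1.4245 = 0.15596

Final: 0.15596


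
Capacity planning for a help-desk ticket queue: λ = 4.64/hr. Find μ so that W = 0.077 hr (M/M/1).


W = 1/(μ−λ) ⇒ μ − λ = 1/W = 1/0.077 = 12.9870
μ = λ + 1/W = 4.64 + 12.9870 = 17.6270 per hr

Final: 17.6270 /hr


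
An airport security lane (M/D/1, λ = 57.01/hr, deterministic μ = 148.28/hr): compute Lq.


ρ = 57.01/148.28 = 0.3845
M/D/1: Lq = ρ²/(2(1−ρ)) = 0.1478/(2·0.6155) = 0.12008

Final: 0.12008


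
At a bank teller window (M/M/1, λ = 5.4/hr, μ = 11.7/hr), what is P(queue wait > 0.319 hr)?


ρ = 5.4/11.7 = 0.4615
P(Wq > t) = ρ·e^{−(μ−λ)t} = 0.4615·e^{−2.0097}
= 0.4615·0.134029 = 0.061859

Final: 0.061859


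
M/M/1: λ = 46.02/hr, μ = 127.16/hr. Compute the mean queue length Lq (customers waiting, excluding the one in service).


ρ = 46.02/127.16 = 0.3619
Lq = ρ²/(1−ρ) = 0.1310/0.6381 = 0.2053

Final: 0.2053


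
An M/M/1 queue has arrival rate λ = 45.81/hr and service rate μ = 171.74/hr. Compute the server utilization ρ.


ρ = λ/μ = 45.81/171.74 = 0.2667

Final: 0.2667


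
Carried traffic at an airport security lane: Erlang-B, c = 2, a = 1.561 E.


B(2,1.561) = 0.322372 (Erlang-B)
Carried load = a(1 − B) = 1.561·(1 − 0.322372) = 1.561·0.677628 = 1.0578 E

Final: 1.0578 Erlangs


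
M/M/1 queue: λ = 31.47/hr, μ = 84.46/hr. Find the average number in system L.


ρ = λ/μ = 31.47/84.46 = 0.3726
L = ρ/(1−ρ) = 0.3726/(1 − 0.3726) = 0.3726/0.6274 = 0.5939

Final: 0.5939


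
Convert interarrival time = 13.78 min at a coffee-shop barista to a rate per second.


λ = 1/(interarrival time) in consistent units.
1 second = 0.0166667 min, so λ = 0.0166667/13.78 = 0.001209 per second

Final: 0.001209 /sec


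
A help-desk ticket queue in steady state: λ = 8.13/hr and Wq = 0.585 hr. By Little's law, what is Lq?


Lq = λWq = 8.13·0.585 = 4.7561

Final: 4.7561


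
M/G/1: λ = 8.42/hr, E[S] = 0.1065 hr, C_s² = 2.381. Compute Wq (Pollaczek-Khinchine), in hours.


ρ = λ·E[S] = 8.42·0.1065 = 0.8967
E[S²] = E[S]²(1+C_s²) = 0.1065²·(1+2.381) = 0.038348
Wq = λ·E[S²]/(2(1−ρ)) = 8.42·0.038348/(2·0.1033) = 1.56334 hr

Final: 1.56334 hr


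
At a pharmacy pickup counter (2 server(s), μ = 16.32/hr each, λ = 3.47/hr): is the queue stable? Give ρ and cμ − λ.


Total capacity cμ = 2·16.32 = 32.64/hr
ρ = λ/(cμ) = 3.47/32.64 = 0.1063
Stable ⇔ ρ < 1: YES
Spare capacity = cμ − λ = 32.64 − 3.47 = 29.17/hr

Final: ρ = 0.1063; stable; margin = 29.17/hr


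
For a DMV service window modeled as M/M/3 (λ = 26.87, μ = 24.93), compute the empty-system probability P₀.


a = λ/μ = 26.87/24.93 = 1.0778; ρ = a/c = 0.3593
Σ_{k=0}^{2} a^k/k! (terms k=0..2) = 1.00000 + 1.07782 + 0.58085 = 2.65866
Tail: a^3/(3!(1−ρ)) = 1.25209/(6·0.6407) = 0.32570
P₀ = 1/(2.65866 + 0.32570) = 1/2.98436 = 0.335080

Final: 0.335080


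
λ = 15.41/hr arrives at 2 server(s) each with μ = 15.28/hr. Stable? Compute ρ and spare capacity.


Total capacity cμ = 2·15.28 = 30.56/hr
ρ = λ/(cμ) = 15.41/30.56 = 0.5043
Stable ⇔ ρ < 1: YES
Spare capacity = cμ − λ = 30.56 − 15.41 = 15.15/hr

Final: ρ = 0.5043; stable; margin = 15.15/hr


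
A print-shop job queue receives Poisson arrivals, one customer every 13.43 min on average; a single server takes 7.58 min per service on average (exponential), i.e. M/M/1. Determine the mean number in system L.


λ = 60/13.43 = 4.4676 /hr
μ = 60/7.58 = 7.9156 /hr
ρ = λ/μ = 4.4676/7.9156 = 0.5644
L = ρ/(1−ρ) = 0.5644/0.4356 = 1.2957

Final: 1.2957


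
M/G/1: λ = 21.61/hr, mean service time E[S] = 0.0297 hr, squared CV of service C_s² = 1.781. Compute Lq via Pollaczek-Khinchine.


ρ = λ·E[S] = 21.61·0.0297 = 0.6418
Lq = ρ²(1+C_s²)/(2(1−ρ)) = 0.4119·(1+1.781)/(2·0.3582)
= 0.4119·2.7810/0.7164 = 1.59915

Final: 1.59915


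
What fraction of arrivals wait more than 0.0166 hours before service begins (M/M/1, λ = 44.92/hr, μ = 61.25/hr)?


ρ = 44.92/61.25 = 0.7334
P(Wq > t) = ρ·e^{−(μ−λ)t} = 0.7334·e^{−0.2711}
= 0.7334·0.762557 = 0.559250

Final: 0.559250


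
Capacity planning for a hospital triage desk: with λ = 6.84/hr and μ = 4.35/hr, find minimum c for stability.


Stability requires cμ > λ ⇔ c > λ/μ.
λ/μ = 6.84/4.35 = 1.5724
Minimum integer c = ⌊1.5724⌋ + 1 = 2
Check: 2·4.35 = 8.70 > 6.84, while 1·4.35 = 4.35 ≤ 6.84

Final: 2 servers


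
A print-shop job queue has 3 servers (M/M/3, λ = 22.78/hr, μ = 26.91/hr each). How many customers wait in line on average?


a = λ/μ = 0.8465; ρ = a/3 = 0.2822
P₀ = 0.426316
Lq = P₀·a^c·ρ / (c!·(1−ρ)²) = 0.426316·0.60662·0.2822/(6·0.51527)
= 0.02360

Final: 0.02360


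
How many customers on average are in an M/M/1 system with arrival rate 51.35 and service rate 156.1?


ρ = λ/μ = 51.35/156.1 = 0.3290
L = ρ/(1−ρ) = 0.3290/(1 − 0.3290) = 0.3290/0.6710 = 0.4902

Final: 0.4902


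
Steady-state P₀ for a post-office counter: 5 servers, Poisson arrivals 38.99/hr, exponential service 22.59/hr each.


a = λ/μ = 38.99/22.59 = 1.7260; ρ = a/c = 0.3452
Σ_{k=0}^{4} a^k/k! (terms k=0..4) = 1.00000 + 1.72598 + 1.48951 + 0.85696 + 0.36977 = 5.44223
Tail: a^5/(5!(1−ρ)) = 15.31740/(120·0.6548) = 0.19494
P₀ = 1/(5.44223 + 0.19494) = 1/5.63717 = 0.177394

Final: 0.177394


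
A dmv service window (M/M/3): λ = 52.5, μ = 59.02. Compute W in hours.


a = 0.8895; ρ = 0.2965; P₀ = 0.407845
Lq = P₀·a^c·ρ/(c!(1−ρ)²) = 0.02866
Wq = Lq/λ = 0.02866/52.5 = 0.0005460 hr
W = Wq + 1/μ = 0.0005460 + 0.01694 = 0.01749 hr

Final: 0.01749 hr


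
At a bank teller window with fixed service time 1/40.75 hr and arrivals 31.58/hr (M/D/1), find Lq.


ρ = 31.58/40.75 = 0.7750
M/D/1: Lq = ρ²/(2(1−ρ)) = 0.6006/(2·0.2250) = 1.33443

Final: 1.33443


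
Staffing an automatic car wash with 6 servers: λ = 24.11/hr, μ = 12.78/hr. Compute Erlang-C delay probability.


a = λ/μ = 1.8865; ρ = a/6 = 0.3144
P₀ = 0.151438 (from M/M/c formula)
C(c,a) = [a^c/(c!(1−ρ))]·P₀ = [45.08148/(720·0.6856)]·0.151438
= 0.09133·0.151438 = 0.013831

Final: 0.013831


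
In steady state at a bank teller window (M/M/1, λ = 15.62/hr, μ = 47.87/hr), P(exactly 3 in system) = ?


ρ = 15.62/47.87 = 0.3263
P_n = (1−ρ)·ρ^n = (1 − 0.3263)·0.3263^3 = 0.6737·0.034742 = 0.023406

Final: 0.023406


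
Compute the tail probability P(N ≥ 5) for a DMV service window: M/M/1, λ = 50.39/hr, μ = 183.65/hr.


ρ = 50.39/183.65 = 0.2744
P(N ≥ n) = ρ^n = 0.2744^5 = 0.001555

Final: 0.001555


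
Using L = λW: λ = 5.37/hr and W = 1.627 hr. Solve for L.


L = λW = 5.37·1.627 = 8.7370

Final: 8.7370


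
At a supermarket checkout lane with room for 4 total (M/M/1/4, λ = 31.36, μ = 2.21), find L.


ρ = 31.36/2.21 = 14.1900
L = ρ[1 − (K+1)ρ^K + Kρ^(K+1)] / [(1−ρ)(1−ρ^(K+1))]
Numerator: 14.1900·(1 − 5·40544.796158 + 4·575332.492085) = 29779328.112923
Denominator: (-13.1900)·(-575331.492085) = 7588648.413695
L = 29779328.112923/7588648.413695 = 3.9242

Final: 3.9242


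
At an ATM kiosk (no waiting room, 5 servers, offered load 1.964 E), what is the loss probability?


B(c,a) = (a^c/c!) / Σ_{k=0}^{c} a^k/k!
a^5/5! = 0.243515
Σ terms (k=0..5): 1.00000 + 1.96400 + 1.92865 + 1.26262 + 0.61995 + 0.24352 = 7.018732
B = 0.243515/7.018732 = 0.034695

Final: 0.034695


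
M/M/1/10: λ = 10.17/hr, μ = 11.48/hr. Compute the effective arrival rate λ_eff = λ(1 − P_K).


ρ = 0.8859; P_K = (1−ρ)ρ^10/(1−ρ^11) = 0.046141
λ_eff = λ(1 − P_K) = 10.17·(1 − 0.046141) = 10.17·0.953859 = 9.7007 /hr

Final: 9.7007 /hr


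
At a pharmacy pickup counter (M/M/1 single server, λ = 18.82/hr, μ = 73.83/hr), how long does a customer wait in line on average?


ρ = 18.82/73.83 = 0.2549
Wq = ρ/(μ−λ) = 0.2549/(73.83 − 18.82) = 0.2549/55.01 = 0.004634 hr

Final: 0.004634 hr


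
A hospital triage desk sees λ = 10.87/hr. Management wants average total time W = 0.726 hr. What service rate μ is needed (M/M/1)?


W = 1/(μ−λ) ⇒ μ − λ = 1/W = 1/0.726 = 1.3774
μ = λ + 1/W = 10.87 + 1.3774 = 12.2474 per hr

Final: 12.2474 /hr


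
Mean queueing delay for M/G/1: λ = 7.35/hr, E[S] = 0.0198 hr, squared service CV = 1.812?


ρ = λ·E[S] = 7.35·0.0198 = 0.1455
E[S²] = E[S]²(1+C_s²) = 0.0198²·(1+1.812) = 0.001102
Wq = λ·E[S²]/(2(1−ρ)) = 7.35·0.001102/(2·0.8545) = 0.004741 hr

Final: 0.004741 hr


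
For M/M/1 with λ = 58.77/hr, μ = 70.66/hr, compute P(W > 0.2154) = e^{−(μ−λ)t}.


W ~ Exponential(μ−λ) for M/M/1.
μ − λ = 70.66 − 58.77 = 11.8900
P(W > t) = e^{−(μ−λ)t} = e^{−2.5611} = 0.077219

Final: 0.077219


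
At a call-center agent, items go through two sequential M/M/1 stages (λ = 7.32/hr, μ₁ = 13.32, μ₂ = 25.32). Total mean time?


Each node sees arrival rate λ = 7.32/hr (tandem ⇒ throughput preserved).
W₁ = 1/(μ₁−λ) = 1/(13.32−7.32) = 0.16667 hr
W₂ = 1/(μ₂−λ) = 1/(25.32−7.32) = 0.05556 hr
W_total = W₁ + W₂ = 0.16667 + 0.05556 = 0.22222 hr

Final: 0.22222 hr


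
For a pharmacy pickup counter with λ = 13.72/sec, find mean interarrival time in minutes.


Mean interarrival time = 1/λ = 1/13.72 second = 0.07289 second
In minutes: 0.07289 × 0.0166667 = 0.001215 min

Final: 0.001215 min


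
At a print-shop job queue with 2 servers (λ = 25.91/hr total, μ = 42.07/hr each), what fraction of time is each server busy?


ρ = λ/(cμ) = 25.91/(2·42.07) = 25.91/84.14 = 0.3079

Final: 0.3079


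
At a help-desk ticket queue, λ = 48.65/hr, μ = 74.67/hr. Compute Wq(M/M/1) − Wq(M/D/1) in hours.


ρ = 48.65/74.67 = 0.6515
Wq(M/M/1) = ρ/(μ−λ) = 0.6515/26.02 = 0.02504 hr
Wq(M/D/1) = ρ/(2(μ−λ)) = 0.01252 hr
Savings = 0.02504 − 0.01252 = 0.01252 hr

Final: 0.01252 hr


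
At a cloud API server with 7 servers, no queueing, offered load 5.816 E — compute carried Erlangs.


B(7,5.816) = 0.173067 (Erlang-B)
Carried load = a(1 − B) = 5.816·(1 − 0.173067) = 5.816·0.826933 = 4.8094 E

Final: 4.8094 Erlangs


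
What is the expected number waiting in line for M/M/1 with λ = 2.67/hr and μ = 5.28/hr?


ρ = 2.67/5.28 = 0.5057
Lq = ρ²/(1−ρ) = 0.2557/0.4943 = 0.5173

Final: 0.5173


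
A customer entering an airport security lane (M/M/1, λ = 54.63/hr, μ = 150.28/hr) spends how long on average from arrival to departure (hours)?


W = 1/(μ−λ) = 1/(150.28 − 54.63) = 1/95.65 = 0.01045 hr

Final: 0.01045 hr


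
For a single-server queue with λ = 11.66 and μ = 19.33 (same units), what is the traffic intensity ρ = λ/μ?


ρ = λ/μ = 11.66/19.33 = 0.6032

Final: 0.6032


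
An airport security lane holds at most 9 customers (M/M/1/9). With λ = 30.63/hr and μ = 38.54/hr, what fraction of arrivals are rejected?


ρ = λ/μ = 30.63/38.54 = 0.7948
P_K = (1−ρ)ρ^K/(1−ρ^(K+1)) = (0.2052·0.126508)/(1 − 0.100543)
= 0.025965/0.899457 = 0.028867

Final: 0.028867


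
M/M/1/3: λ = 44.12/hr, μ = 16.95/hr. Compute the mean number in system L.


ρ = 44.12/16.95 = 2.6029
L = ρ[1 − (K+1)ρ^K + Kρ^(K+1)] / [(1−ρ)(1−ρ^(K+1))]
Numerator: 2.6029·(1 − 4·17.635891 + 3·45.905340) = 177.449482
Denominator: (-1.6029)·(-44.905340) = 71.981008
L = 177.449482/71.981008 = 2.4652

Final: 2.4652


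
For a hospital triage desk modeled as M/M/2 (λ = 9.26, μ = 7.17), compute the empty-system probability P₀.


a = λ/μ = 9.26/7.17 = 1.2915; ρ = a/c = 0.6457
Σ_{k=0}^{1} a^k/k! (terms k=0..1) = 1.00000 + 1.29149 = 2.29149
Tail: a^2/(2!(1−ρ)) = 1.66795/(2·0.3543) = 2.35418
P₀ = 1/(2.29149 + 2.35418) = 1/4.64567 = 0.215254

Final: 0.215254


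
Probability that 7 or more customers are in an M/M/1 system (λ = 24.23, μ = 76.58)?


ρ = 24.23/76.58 = 0.3164
P(N ≥ n) = ρ^n = 0.3164^7 = 0.0003174

Final: 0.0003174


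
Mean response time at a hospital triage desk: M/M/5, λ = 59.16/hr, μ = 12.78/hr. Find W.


a = 4.6291; ρ = 0.9258; P₀ = 0.003439
Lq = P₀·a^c·ρ/(c!(1−ρ)²) = 10.24886
Wq = Lq/λ = 10.24886/59.16 = 0.17324 hr
W = Wq + 1/μ = 0.17324 + 0.07825 = 0.25149 hr

Final: 0.25149 hr


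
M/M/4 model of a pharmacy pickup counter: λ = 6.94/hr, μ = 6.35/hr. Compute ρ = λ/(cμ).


ρ = λ/(cμ) = 6.94/(4·6.35) = 6.94/25.40 = 0.2732

Final: 0.2732


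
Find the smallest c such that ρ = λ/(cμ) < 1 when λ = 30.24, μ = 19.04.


Stability requires cμ > λ ⇔ c > λ/μ.
λ/μ = 30.24/19.04 = 1.5882
Minimum integer c = ⌊1.5882⌋ + 1 = 2
Check: 2·19.04 = 38.08 > 30.24, while 1·19.04 = 19.04 ≤ 30.24

Final: 2 servers


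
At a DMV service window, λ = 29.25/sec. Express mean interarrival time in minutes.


Mean interarrival time = 1/λ = 1/29.25 second = 0.03419 second
In minutes: 0.03419 × 0.0166667 = 0.0005698 min

Final: 0.0005698 min


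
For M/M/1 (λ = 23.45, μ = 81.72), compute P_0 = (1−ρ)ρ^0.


ρ = 23.45/81.72 = 0.2870
P_n = (1−ρ)·ρ^n = (1 − 0.2870)·0.2870^0 = 0.7130·1.000000 = 0.713045

Final: 0.713045
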